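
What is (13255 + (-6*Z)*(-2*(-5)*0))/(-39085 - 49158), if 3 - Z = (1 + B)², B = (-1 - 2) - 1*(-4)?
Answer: -13255/88243 ≈ -0.15021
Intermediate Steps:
B = 1 (B = -3 + 4 = 1)
Z = -1 (Z = 3 - (1 + 1)² = 3 - 1*2² = 3 - 1*4 = 3 - 4 = -1)
(13255 + (-6*Z)*(-2*(-5)*0))/(-39085 - 49158) = (13255 + (-6*(-1))*(-2*(-5)*0))/(-39085 - 49158) = (13255 + 6*(10*0))/(-88243) = (13255 + 6*0)*(-1/88243) = (13255 + 0)*(-1/88243) = 13255*(-1/88243) = -13255/88243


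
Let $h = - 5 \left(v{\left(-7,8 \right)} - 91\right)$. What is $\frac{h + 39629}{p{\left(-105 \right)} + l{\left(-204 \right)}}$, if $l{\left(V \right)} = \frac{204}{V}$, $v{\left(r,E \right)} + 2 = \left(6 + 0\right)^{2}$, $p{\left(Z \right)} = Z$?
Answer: $- \frac{19957}{53} \approx -376.55$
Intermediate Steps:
$v{\left(r,E \right)} = 34$ ($v{\left(r,E \right)} = -2 + \left(6 + 0\right)^{2} = -2 + 6^{2} = -2 + 36 = 34$)
$h = 285$ ($h = - 5 \left(34 - 91\right) = \left(-5\right) \left(-57\right) = 285$)
$\frac{h + 39629}{p{\left(-105 \right)} + l{\left(-204 \right)}} = \frac{285 + 39629}{-105 + \frac{204}{-204}} = \frac{39914}{-105 + 204 \left(- \frac{1}{204}\right)} = \frac{39914}{-105 - 1} = \frac{39914}{-106} = 39914 \left(- \frac{1}{106}\right) = - \frac{19957}{53}$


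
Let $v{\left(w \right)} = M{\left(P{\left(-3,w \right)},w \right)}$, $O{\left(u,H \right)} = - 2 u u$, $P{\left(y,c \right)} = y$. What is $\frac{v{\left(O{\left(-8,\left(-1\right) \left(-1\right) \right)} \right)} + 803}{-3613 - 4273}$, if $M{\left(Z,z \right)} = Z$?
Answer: $- \frac{400}{3943} \approx -0.10145$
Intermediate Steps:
$O{\left(u,H \right)} = - 2 u^{2}$
$v{\left(w \right)} = -3$
$\frac{v{\left(O{\left(-8,\left(-1\right) \left(-1\right) \right)} \right)} + 803}{-3613 - 4273} = \frac{-3 + 803}{-3613 - 4273} = \frac{800}{-7886} = 800 \left(- \frac{1}{7886}\right) = - \frac{400}{3943}$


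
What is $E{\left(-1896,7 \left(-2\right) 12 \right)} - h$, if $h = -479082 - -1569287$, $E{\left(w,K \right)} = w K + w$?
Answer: $-773573$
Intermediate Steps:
$E{\left(w,K \right)} = w + K w$ ($E{\left(w,K \right)} = K w + w = w + K w$)
$h = 1090205$ ($h = -479082 + 1569287 = 1090205$)
$E{\left(-1896,7 \left(-2\right) 12 \right)} - h = - 1896 \left(1 + 7 \left(-2\right) 12\right) - 1090205 = - 1896 \left(1 - 168\right) - 1090205 = \left(-1896\right) \left(-167\right) - 1090205 = 316632 - 1090205 = -773573$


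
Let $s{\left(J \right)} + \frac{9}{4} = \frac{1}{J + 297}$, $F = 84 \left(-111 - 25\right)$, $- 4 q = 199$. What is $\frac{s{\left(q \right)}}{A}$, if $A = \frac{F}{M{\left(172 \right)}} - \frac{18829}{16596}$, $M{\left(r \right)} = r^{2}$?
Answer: $\frac{317029239}{214656079} \approx 1.4769$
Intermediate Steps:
$q = - \frac{199}{4}$ ($q = \left(- \frac{1}{4}\right) 199 = - \frac{199}{4} \approx -49.75$)
$F = -11424$ ($F = 84 \left(-136\right) = -11424$)
$s{\left(J \right)} = - \frac{9}{4} + \frac{1}{297 + J}$ ($s{\left(J \right)} = - \frac{9}{4} + \frac{1}{J + 297} = - \frac{9}{4} + \frac{1}{297 + J}$)
$A = - \frac{46664365}{30686004}$ ($A = - \frac{11424}{172^{2}} - \frac{18829}{16596} = - \frac{11424}{29584} - \frac{18829}{16596} = \left(-11424\right) \frac{1}{29584} - \frac{18829}{16596} = - \frac{714}{1849} - \frac{18829}{16596} = - \frac{46664365}{30686004} \approx -1.5207$)
$\frac{s{\left(q \right)}}{A} = \frac{\frac{1}{4} \frac{1}{297 - \frac{199}{4}} \left(-2669 - - \frac{1791}{4}\right)}{- \frac{46664365}{30686004}} = \frac{-2669 + \frac{1791}{4}}{4 \cdot \frac{989}{4}} \left(- \frac{30686004}{46664365}\right) = \frac{1}{4} \cdot \frac{4}{989} \left(- \frac{8885}{4}\right) \left(- \frac{30686004}{46664365}\right) = \left(- \frac{8885}{3956}\right) \left(- \frac{30686004}{46664365}\right) = \frac{317029239}{214656079}$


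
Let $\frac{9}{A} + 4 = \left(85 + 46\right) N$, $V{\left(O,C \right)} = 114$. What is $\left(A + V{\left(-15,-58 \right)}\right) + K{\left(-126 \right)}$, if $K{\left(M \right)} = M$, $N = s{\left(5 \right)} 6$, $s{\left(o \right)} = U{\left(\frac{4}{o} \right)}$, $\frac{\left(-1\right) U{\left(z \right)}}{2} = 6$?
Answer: $- \frac{113241}{9436} \approx -12.001$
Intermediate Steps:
$U{\left(z \right)} = -12$ ($U{\left(z \right)} = \left(-2\right) 6 = -12$)
$s{\left(o \right)} = -12$
$N = -72$ ($N = \left(-12\right) 6 = -72$)
$A = - \frac{9}{9436}$ ($A = \frac{9}{-4 + \left(85 + 46\right) \left(-72\right)} = \frac{9}{-4 + 131 \left(-72\right)} = \frac{9}{-4 - 9432} = \frac{9}{-9436} = 9 \left(- \frac{1}{9436}\right) = - \frac{9}{9436} \approx -0.00095379$)
$\left(A + V{\left(-15,-58 \right)}\right) + K{\left(-126 \right)} = \left(- \frac{9}{9436} + 114\right) - 126 = \frac{1075695}{9436} - 126 = - \frac{113241}{9436}$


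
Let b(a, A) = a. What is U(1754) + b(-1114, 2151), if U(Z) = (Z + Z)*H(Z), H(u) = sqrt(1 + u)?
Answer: -1114 + 10524*sqrt(195) ≈ 1.4585e+5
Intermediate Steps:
U(Z) = 2*Z*sqrt(1 + Z) (U(Z) = (Z + Z)*sqrt(1 + Z) = (2*Z)*sqrt(1 + Z) = 2*Z*sqrt(1 + Z))
U(1754) + b(-1114, 2151) = 2*1754*sqrt(1 + 1754) - 1114 = 2*1754*sqrt(1755) - 1114 = 2*1754*(3*sqrt(195)) - 1114 = 10524*sqrt(195) - 1114 = -1114 + 10524*sqrt(195)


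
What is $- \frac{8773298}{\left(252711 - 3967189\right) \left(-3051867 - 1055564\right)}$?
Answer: $- \frac{4386649}{7628481043009} \approx -5.7504 \cdot 10^{-7}$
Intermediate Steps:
$- \frac{8773298}{\left(252711 - 3967189\right) \left(-3051867 - 1055564\right)} = - \frac{8773298}{\left(-3714478\right) \left(-4107431\right)} = - \frac{8773298}{15256962086018} = \left(-8773298\right) \frac{1}{15256962086018} = - \frac{4386649}{7628481043009}$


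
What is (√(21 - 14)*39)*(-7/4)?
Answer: -273*√7/4 ≈ -180.57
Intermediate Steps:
(√(21 - 14)*39)*(-7/4) = (√7*39)*(-7*¼) = (39*√7)*(-7/4) = -273*√7/4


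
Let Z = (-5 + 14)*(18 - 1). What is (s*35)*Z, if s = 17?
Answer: 91035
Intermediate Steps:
Z = 153 (Z = 9*17 = 153)
(s*35)*Z = (17*35)*153 = 595*153 = 91035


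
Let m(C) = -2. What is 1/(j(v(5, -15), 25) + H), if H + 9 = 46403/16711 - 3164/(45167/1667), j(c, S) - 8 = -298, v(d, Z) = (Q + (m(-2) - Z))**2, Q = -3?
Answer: -754785737/311725348930 ≈ -0.0024213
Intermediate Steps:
v(d, Z) = (-5 - Z)**2 (v(d, Z) = (-3 + (-2 - Z))**2 = (-5 - Z)**2)
j(c, S) = -290 (j(c, S) = 8 - 298 = -290)
H = -92837485200/754785737 (H = -9 + (46403/16711 - 3164/(45167/1667)) = -9 + (46403*(1/16711) - 3164/(45167*(1/1667))) = -9 + (46403/16711 - 3164/45167/1667) = -9 + (46403/16711 - 3164*1667/45167) = -9 + (46403/16711 - 5274388/45167) = -9 - 86044413567/754785737 = -92837485200/754785737 ≈ -123.00)
1/(j(v(5, -15), 25) + H) = 1/(-290 - 92837485200/754785737) = 1/(-311725348930/754785737) = -754785737/311725348930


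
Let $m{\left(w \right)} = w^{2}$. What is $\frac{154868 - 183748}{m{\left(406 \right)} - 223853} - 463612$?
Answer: $- \frac{27360960524}{59017} \approx -4.6361 \cdot 10^{5}$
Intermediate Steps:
$\frac{154868 - 183748}{m{\left(406 \right)} - 223853} - 463612 = \frac{154868 - 183748}{406^{2} - 223853} - 463612 = - \frac{28880}{164836 - 223853} - 463612 = - \frac{28880}{-59017} - 463612 = \left(-28880\right) \left(- \frac{1}{59017}\right) - 463612 = \frac{28880}{59017} - 463612 = - \frac{27360960524}{59017}$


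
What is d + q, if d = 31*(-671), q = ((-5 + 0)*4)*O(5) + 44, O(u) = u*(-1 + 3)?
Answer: -20957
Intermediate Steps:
O(u) = 2*u (O(u) = u*2 = 2*u)
q = -156 (q = ((-5 + 0)*4)*(2*5) + 44 = -5*4*10 + 44 = -20*10 + 44 = -200 + 44 = -156)
d = -20801
d + q = -20801 - 156 = -20957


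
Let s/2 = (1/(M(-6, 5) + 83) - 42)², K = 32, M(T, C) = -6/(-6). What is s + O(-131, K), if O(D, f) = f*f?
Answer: 16052401/3528 ≈ 4550.0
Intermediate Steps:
M(T, C) = 1 (M(T, C) = -6*(-⅙) = 1)
O(D, f) = f²
s = 12439729/3528 (s = 2*(1/(1 + 83) - 42)² = 2*(1/84 - 42)² = 2*(-3527/84)² = 2*(12439729/7056) = 12439729/3528 ≈ 3526.0)
s + O(-131, K) = 12439729/3528 + 32² = 12439729/3528 + 1024 = 16052401/3528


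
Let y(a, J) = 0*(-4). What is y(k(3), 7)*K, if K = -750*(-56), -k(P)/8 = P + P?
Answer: 0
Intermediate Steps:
k(P) = -16*P (k(P) = -8*(P + P) = -16*P)
K = 42000
y(a, J) = 0
y(k(3), 7)*K = 0*42000 = 0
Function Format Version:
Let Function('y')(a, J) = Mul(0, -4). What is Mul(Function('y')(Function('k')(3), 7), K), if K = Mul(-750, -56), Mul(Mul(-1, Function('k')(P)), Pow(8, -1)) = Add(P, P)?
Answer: 0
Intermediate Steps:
Function('k')(P) = Mul(-16, P) (Function('k')(P) = Mul(-8, Add(P, P)) = Mul(-8, Mul(2, P)) = Mul(-16, P))
K = 42000
Function('y')(a, J) = 0
Mul(Function('y')(Function('k')(3), 7), K) = Mul(0, 42000) = 0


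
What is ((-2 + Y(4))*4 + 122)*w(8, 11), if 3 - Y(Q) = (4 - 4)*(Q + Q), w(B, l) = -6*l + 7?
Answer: -7434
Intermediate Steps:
w(B, l) = 7 - 6*l
Y(Q) = 3 (Y(Q) = 3 - (4 - 4)*(Q + Q) = 3 - 0*2*Q = 3 - 1*0 = 3 + 0 = 3)
((-2 + Y(4))*4 + 122)*w(8, 11) = ((-2 + 3)*4 + 122)*(7 - 6*11) = (1*4 + 122)*(7 - 66) = (4 + 122)*(-59) = 126*(-59) = -7434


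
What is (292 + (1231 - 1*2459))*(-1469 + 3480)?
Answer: -1882296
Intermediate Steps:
(292 + (1231 - 1*2459))*(-1469 + 3480) = (292 + (1231 - 2459))*2011 = (292 - 1228)*2011 = -936*2011 = -1882296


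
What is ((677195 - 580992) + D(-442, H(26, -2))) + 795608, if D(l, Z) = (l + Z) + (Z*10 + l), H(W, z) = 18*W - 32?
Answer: 895723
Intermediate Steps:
H(W, z) = -32 + 18*W
D(l, Z) = 2*l + 11*Z (D(l, Z) = (Z + l) + (10*Z + l) = (Z + l) + (l + 10*Z) = 2*l + 11*Z)
((677195 - 580992) + D(-442, H(26, -2))) + 795608 = ((677195 - 580992) + (2*(-442) + 11*(-32 + 18*26))) + 795608 = (96203 + (-884 + 11*(-32 + 468))) + 795608 = (96203 + (-884 + 11*436)) + 795608 = (96203 + (-884 + 4796)) + 795608 = (96203 + 3912) + 795608 = 100115 + 795608 = 895723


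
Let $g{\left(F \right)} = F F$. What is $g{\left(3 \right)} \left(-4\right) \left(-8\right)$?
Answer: $288$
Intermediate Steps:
$g{\left(F \right)} = F^{2}$
$g{\left(3 \right)} \left(-4\right) \left(-8\right) = 3^{2} \left(-4\right) \left(-8\right) = 9 \left(-4\right) \left(-8\right) = \left(-36\right) \left(-8\right) = 288$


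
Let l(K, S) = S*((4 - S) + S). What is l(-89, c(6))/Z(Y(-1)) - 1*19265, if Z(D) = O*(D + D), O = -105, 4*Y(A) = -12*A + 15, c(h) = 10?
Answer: -10923271/567 ≈ -19265.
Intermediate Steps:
Y(A) = 15/4 - 3*A (Y(A) = (-12*A + 15)/4 = (15 - 12*A)/4 = 15/4 - 3*A)
Z(D) = -210*D (Z(D) = -105*(D + D) = -210*D)
l(K, S) = 4*S (l(K, S) = S*4 = 4*S)
l(-89, c(6))/Z(Y(-1)) - 1*19265 = (4*10)/((-210*(15/4 - 3*(-1)))) - 1*19265 = 40/((-210*(15/4 + 3))) - 19265 = 40/((-210*27/4)) - 19265 = 40/(-2835/2) - 19265 = 40*(-2/2835) - 19265 = -16/567 - 19265 = -10923271/567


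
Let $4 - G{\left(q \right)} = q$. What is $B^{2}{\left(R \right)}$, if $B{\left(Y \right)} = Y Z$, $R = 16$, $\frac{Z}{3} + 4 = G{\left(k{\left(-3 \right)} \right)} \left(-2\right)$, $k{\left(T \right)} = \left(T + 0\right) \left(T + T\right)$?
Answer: $1327104$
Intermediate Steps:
$k{\left(T \right)} = 2 T^{2}$ ($k{\left(T \right)} = T 2 T = 2 T^{2}$)
$G{\left(q \right)} = 4 - q$
$Z = 72$ ($Z = -12 + 3 \left(4 - 2 \left(-3\right)^{2}\right) \left(-2\right) = -12 + 3 \left(4 - 2 \cdot 9\right) \left(-2\right) = -12 + 3 \left(4 - 18\right) \left(-2\right) = -12 + 3 \left(\left(-14\right) \left(-2\right)\right) = -12 + 3 \cdot 28 = -12 + 84 = 72$)
$B{\left(Y \right)} = 72 Y$ ($B{\left(Y \right)} = Y 72 = 72 Y$)
$B^{2}{\left(R \right)} = \left(72 \cdot 16\right)^{2} = 1152^{2} = 1327104$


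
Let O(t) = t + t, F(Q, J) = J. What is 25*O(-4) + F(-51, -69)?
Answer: -269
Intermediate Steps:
O(t) = 2*t
25*O(-4) + F(-51, -69) = 25*(2*(-4)) - 69 = 25*(-8) - 69 = -200 - 69 = -269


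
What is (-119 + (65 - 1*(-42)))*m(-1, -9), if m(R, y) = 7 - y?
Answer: -192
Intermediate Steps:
(-119 + (65 - 1*(-42)))*m(-1, -9) = (-119 + (65 - 1*(-42)))*(7 - 1*(-9)) = (-119 + (65 + 42))*(7 + 9) = (-119 + 107)*16 = -12*16 = -192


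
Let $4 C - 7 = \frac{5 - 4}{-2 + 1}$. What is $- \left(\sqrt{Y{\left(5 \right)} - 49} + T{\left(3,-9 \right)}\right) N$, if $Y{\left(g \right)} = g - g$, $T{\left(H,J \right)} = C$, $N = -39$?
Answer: $\frac{117}{2} + 273 i \approx 58.5 + 273.0 i$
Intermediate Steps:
$C = \frac{3}{2}$ ($C = \frac{7}{4} + \frac{\left(5 - 4\right) \frac{1}{-2 + 1}}{4} = \frac{7}{4} + \frac{1 \frac{1}{-1}}{4} = \frac{7}{4} + \frac{1 \left(-1\right)}{4} = \frac{7}{4} + \frac{1}{4} \left(-1\right) = \frac{7}{4} - \frac{1}{4} = \frac{3}{2} \approx 1.5$)
$T{\left(H,J \right)} = \frac{3}{2}$
$Y{\left(g \right)} = 0$
$- \left(\sqrt{Y{\left(5 \right)} - 49} + T{\left(3,-9 \right)}\right) N = - \left(\sqrt{0 - 49} + \frac{3}{2}\right) \left(-39\right) = - \left(\sqrt{-49} + \frac{3}{2}\right) \left(-39\right) = - \left(7 i + \frac{3}{2}\right) \left(-39\right) = - \left(\frac{3}{2} + 7 i\right) \left(-39\right) = - (- \frac{117}{2} - 273 i) = \frac{117}{2} + 273 i$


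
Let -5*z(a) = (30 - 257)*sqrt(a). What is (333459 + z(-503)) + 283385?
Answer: 616844 + 227*I*sqrt(503)/5 ≈ 6.1684e+5 + 1018.2*I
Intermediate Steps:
z(a) = 227*sqrt(a)/5 (z(a) = -(30 - 257)*sqrt(a)/5 = -(-227)*sqrt(a)/5 = 227*sqrt(a)/5)
(333459 + z(-503)) + 283385 = (333459 + 227*sqrt(-503)/5) + 283385 = (333459 + 227*(I*sqrt(503))/5) + 283385 = (333459 + 227*I*sqrt(503)/5) + 283385 = 616844 + 227*I*sqrt(503)/5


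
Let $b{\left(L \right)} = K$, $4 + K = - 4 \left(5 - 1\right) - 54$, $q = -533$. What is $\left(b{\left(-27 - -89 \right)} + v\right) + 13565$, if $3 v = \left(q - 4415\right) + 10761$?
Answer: $\frac{46286}{3} \approx 15429.0$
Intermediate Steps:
$v = \frac{5813}{3}$ ($v = \frac{\left(-533 - 4415\right) + 10761}{3} = \frac{-4948 + 10761}{3} = \frac{1}{3} \cdot 5813 = \frac{5813}{3} \approx 1937.7$)
$K = -74$ ($K = -4 - \left(54 + 4 \left(5 - 1\right)\right) = -4 - 70 = -74$)
$b{\left(L \right)} = -74$
$\left(b{\left(-27 - -89 \right)} + v\right) + 13565 = \left(-74 + \frac{5813}{3}\right) + 13565 = \frac{5591}{3} + 13565 = \frac{46286}{3}$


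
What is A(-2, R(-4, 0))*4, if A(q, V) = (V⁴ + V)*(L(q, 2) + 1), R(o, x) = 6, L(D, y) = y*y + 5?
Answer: 52080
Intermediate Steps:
L(D, y) = 5 + y² (L(D, y) = y² + 5 = 5 + y²)
A(q, V) = 10*V + 10*V⁴ (A(q, V) = (V⁴ + V)*((5 + 2²) + 1) = (V + V⁴)*((5 + 4) + 1) = (V + V⁴)*(9 + 1) = (V + V⁴)*10 = 10*V + 10*V⁴)
A(-2, R(-4, 0))*4 = (10*6*(1 + 6³))*4 = (10*6*(1 + 216))*4 = (10*6*217)*4 = 13020*4 = 52080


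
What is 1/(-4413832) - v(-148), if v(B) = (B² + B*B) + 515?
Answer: -195634275737/4413832 ≈ -44323.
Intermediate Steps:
v(B) = 515 + 2*B² (v(B) = (B² + B²) + 515 = 2*B² + 515 = 515 + 2*B²)
1/(-4413832) - v(-148) = 1/(-4413832) - (515 + 2*(-148)²) = -1/4413832 - (515 + 2*21904) = -1/4413832 - (515 + 43808) = -1/4413832 - 1*44323 = -1/4413832 - 44323 = -195634275737/4413832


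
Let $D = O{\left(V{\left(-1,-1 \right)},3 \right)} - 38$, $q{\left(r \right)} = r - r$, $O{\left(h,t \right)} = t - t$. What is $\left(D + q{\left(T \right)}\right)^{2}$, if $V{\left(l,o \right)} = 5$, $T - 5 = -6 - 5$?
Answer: $1444$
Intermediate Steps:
$T = -6$ ($T = 5 - 11 = -6$)
$O{\left(h,t \right)} = 0$
$q{\left(r \right)} = 0$
$D = -38$ ($D = 0 - 38 = -38$)
$\left(D + q{\left(T \right)}\right)^{2} = \left(-38 + 0\right)^{2} = \left(-38\right)^{2} = 1444$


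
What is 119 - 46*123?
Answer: -5539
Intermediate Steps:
119 - 46*123 = 119 - 5658 = -5539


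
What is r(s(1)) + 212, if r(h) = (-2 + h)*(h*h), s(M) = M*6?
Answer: 356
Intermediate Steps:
s(M) = 6*M
r(h) = h²*(-2 + h) (r(h) = (-2 + h)*h² = h²*(-2 + h))
r(s(1)) + 212 = (6*1)²*(-2 + 6*1) + 212 = 6²*(-2 + 6) + 212 = 36*4 + 212 = 144 + 212 = 356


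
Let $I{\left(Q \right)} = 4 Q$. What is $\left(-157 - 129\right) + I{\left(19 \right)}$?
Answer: $-210$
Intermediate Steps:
$\left(-157 - 129\right) + I{\left(19 \right)} = \left(-157 - 129\right) + 4 \cdot 19 = -286 + 76 = -210$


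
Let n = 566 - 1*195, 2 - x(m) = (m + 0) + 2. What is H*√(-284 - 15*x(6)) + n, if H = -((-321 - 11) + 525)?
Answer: 371 - 193*I*√194 ≈ 371.0 - 2688.2*I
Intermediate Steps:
x(m) = -m (x(m) = 2 - ((m + 0) + 2) = 2 - (m + 2) = 2 - (2 + m) = 2 + (-2 - m) = -m)
H = -193 (H = -(-332 + 525) = -1*193 = -193)
n = 371 (n = 566 - 195 = 371)
H*√(-284 - 15*x(6)) + n = -193*√(-284 - (-15)*6) + 371 = -193*√(-284 - 15*(-6)) + 371 = -193*√(-284 + 90) + 371 = -193*I*√194 + 371 = 371 - 193*I*√194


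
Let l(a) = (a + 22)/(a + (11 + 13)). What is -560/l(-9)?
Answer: -8400/13 ≈ -646.15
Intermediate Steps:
l(a) = (22 + a)/(24 + a) (l(a) = (22 + a)/(a + 24) = (22 + a)/(24 + a))
-560/l(-9) = -560*(24 - 9)/(22 - 9) = -560/(13/15) = -560/((1/15)*13) = -560/13/15 = -560*15/13 = -8400/13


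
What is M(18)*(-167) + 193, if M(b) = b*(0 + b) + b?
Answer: -56921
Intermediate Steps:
M(b) = b + b² (M(b) = b*b + b = b² + b = b + b²)
M(18)*(-167) + 193 = (18*(1 + 18))*(-167) + 193 = (18*19)*(-167) + 193 = 342*(-167) + 193 = -57114 + 193 = -56921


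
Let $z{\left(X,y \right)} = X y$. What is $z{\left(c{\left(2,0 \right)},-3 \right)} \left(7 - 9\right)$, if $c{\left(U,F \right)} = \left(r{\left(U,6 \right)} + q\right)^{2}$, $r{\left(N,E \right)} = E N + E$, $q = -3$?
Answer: $1350$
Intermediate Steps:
$r{\left(N,E \right)} = E + E N$
$c{\left(U,F \right)} = \left(3 + 6 U\right)^{2}$ ($c{\left(U,F \right)} = \left(6 \left(1 + U\right) - 3\right)^{2} = \left(\left(6 + 6 U\right) - 3\right)^{2} = \left(3 + 6 U\right)^{2}$)
$z{\left(c{\left(2,0 \right)},-3 \right)} \left(7 - 9\right) = 9 \left(1 + 2 \cdot 2\right)^{2} \left(-3\right) \left(7 - 9\right) = 9 \left(1 + 4\right)^{2} \left(-3\right) \left(-2\right) = 9 \cdot 5^{2} \left(-3\right) \left(-2\right) = 9 \cdot 25 \left(-3\right) \left(-2\right) = 225 \left(-3\right) \left(-2\right) = \left(-675\right) \left(-2\right) = 1350$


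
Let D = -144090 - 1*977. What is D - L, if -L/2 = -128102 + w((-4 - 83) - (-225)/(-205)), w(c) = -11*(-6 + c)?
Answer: -16367235/41 ≈ -3.9920e+5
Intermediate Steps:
w(c) = 66 - 11*c
D = -145067 (D = -144090 - 977 = -145067)
L = 10419488/41 (L = -2*(-128102 + (66 - 11*((-4 - 83) - (-225)/(-205)))) = -2*(-128102 + (66 - 11*(-87 - (-225)*(-1)/205))) = -2*(-128102 + (66 - 11*(-87 - 1*45/41))) = -2*(-128102 + (66 - 11*(-87 - 45/41))) = -2*(-128102 + (66 - 11*(-3612/41))) = -2*(-128102 + (66 + 39732/41)) = -2*(-128102 + 42438/41) = -2*(-5209744/41) = 10419488/41 ≈ 2.5413e+5)
D - L = -145067 - 1*10419488/41 = -145067 - 10419488/41 = -16367235/41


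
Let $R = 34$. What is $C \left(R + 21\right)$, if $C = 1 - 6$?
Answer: $-275$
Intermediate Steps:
$C = -5$ ($C = 1 - 6 = -5$)
$C \left(R + 21\right) = - 5 \left(34 + 21\right) = \left(-5\right) 55 = -275$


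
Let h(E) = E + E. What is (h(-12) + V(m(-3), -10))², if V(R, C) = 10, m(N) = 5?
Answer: 196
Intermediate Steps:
h(E) = 2*E
(h(-12) + V(m(-3), -10))² = (2*(-12) + 10)² = (-24 + 10)² = (-14)² = 196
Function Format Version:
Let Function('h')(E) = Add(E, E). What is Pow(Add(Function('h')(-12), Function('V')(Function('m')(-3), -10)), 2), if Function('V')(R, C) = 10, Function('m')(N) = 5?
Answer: 196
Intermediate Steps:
Function('h')(E) = Mul(2, E)
Pow(Add(Function('h')(-12), Function('V')(Function('m')(-3), -10)), 2) = Pow(Add(Mul(2, -12), 10), 2) = Pow(Add(-24, 10), 2) = Pow(-14, 2) = 196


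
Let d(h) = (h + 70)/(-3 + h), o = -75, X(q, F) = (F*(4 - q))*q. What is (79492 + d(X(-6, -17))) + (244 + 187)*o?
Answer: 47969929/1017 ≈ 47168.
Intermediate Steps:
X(q, F) = F*q*(4 - q)
d(h) = (70 + h)/(-3 + h)
(79492 + d(X(-6, -17))) + (244 + 187)*o = (79492 + (70 - 17*(-6)*(4 - 1*(-6)))/(-3 - 17*(-6)*(4 - 1*(-6)))) + (244 + 187)*(-75) = (79492 + (70 - 17*(-6)*(4 + 6))/(-3 - 17*(-6)*(4 + 6))) + 431*(-75) = (79492 + (70 - 17*(-6)*10)/(-3 - 17*(-6)*10)) - 32325 = (79492 + (70 + 1020)/(-3 + 1020)) - 32325 = (79492 + 1090/1017) - 32325 = 80844454/1017 - 32325 = 47969929/1017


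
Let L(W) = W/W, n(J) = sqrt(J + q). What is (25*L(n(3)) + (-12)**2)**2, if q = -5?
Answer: 28561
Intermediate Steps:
n(J) = sqrt(-5 + J) (n(J) = sqrt(J - 5) = sqrt(-5 + J))
L(W) = 1
(25*L(n(3)) + (-12)**2)**2 = (25*1 + (-12)**2)**2 = (25 + 144)**2 = 169**2 = 28561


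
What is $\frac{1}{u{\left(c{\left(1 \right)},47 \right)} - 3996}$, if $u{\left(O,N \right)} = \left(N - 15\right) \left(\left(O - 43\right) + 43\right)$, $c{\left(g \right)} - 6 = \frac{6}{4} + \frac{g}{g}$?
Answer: $- \frac{1}{3724} \approx -0.00026853$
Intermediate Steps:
$c{\left(g \right)} = \frac{17}{2}$ ($c{\left(g \right)} = 6 + \left(\frac{6}{4} + \frac{g}{g}\right) = 6 + \left(6 \cdot \frac{1}{4} + 1\right) = 6 + \left(\frac{3}{2} + 1\right) = 6 + \frac{5}{2} = \frac{17}{2}$)
$u{\left(O,N \right)} = O \left(-15 + N\right)$ ($u{\left(O,N \right)} = \left(-15 + N\right) \left(\left(-43 + O\right) + 43\right) = \left(-15 + N\right) O = O \left(-15 + N\right)$)
$\frac{1}{u{\left(c{\left(1 \right)},47 \right)} - 3996} = \frac{1}{\frac{17 \left(-15 + 47\right)}{2} - 3996} = \frac{1}{\frac{17}{2} \cdot 32 - 3996} = \frac{1}{272 - 3996} = \frac{1}{-3724} = - \frac{1}{3724}$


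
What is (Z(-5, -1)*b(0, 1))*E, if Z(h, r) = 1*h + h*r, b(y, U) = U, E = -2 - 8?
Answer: 0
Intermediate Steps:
E = -10
Z(h, r) = h + h*r
(Z(-5, -1)*b(0, 1))*E = (-5*(1 - 1)*1)*(-10) = (-5*0*1)*(-10) = (0*1)*(-10) = 0*(-10) = 0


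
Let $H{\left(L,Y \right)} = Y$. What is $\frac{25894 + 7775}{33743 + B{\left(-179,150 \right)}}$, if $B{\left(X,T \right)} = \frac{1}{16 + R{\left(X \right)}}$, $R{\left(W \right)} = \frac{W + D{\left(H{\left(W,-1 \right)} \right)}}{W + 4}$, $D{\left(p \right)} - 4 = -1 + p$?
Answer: $\frac{11136957}{11161454} \approx 0.99781$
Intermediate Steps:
$D{\left(p \right)} = 3 + p$ ($D{\left(p \right)} = 4 + \left(-1 + p\right) = 3 + p$)
$R{\left(W \right)} = \frac{2 + W}{4 + W}$ ($R{\left(W \right)} = \frac{W + \left(3 - 1\right)}{W + 4} = \frac{W + 2}{4 + W} = \frac{2 + W}{4 + W}$)
$B{\left(X,T \right)} = \frac{1}{16 + \frac{2 + X}{4 + X}}$
$\frac{25894 + 7775}{33743 + B{\left(-179,150 \right)}} = \frac{25894 + 7775}{33743 + \frac{4 - 179}{66 + 17 \left(-179\right)}} = \frac{33669}{33743 + \frac{1}{66 - 3043} \left(-175\right)} = \frac{33669}{33743 + \frac{1}{-2977} \left(-175\right)} = \frac{33669}{33743 - - \frac{175}{2977}} = \frac{33669}{33743 + \frac{175}{2977}} = \frac{33669}{\frac{100453086}{2977}} = 33669 \cdot \frac{2977}{100453086} = \frac{11136957}{11161454}$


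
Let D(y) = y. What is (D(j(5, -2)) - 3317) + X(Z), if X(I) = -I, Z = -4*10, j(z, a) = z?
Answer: -3272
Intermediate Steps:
Z = -40
(D(j(5, -2)) - 3317) + X(Z) = (5 - 3317) - 1*(-40) = -3312 + 40 = -3272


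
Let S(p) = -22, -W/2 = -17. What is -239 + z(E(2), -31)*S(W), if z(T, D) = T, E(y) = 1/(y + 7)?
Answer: -2173/9 ≈ -241.44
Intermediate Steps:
E(y) = 1/(7 + y)
W = 34 (W = -2*(-17) = 34)
-239 + z(E(2), -31)*S(W) = -239 - 22/(7 + 2) = -239 - 22/9 = -2173/9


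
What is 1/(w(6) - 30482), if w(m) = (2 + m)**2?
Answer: -1/30418 ≈ -3.2875e-5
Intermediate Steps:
1/(w(6) - 30482) = 1/((2 + 6)**2 - 30482) = 1/(8**2 - 30482) = 1/(64 - 30482) = 1/(-30418) = -1/30418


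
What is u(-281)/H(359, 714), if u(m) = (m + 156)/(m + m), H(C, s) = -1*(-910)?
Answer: 25/102284 ≈ 0.00024442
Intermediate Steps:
H(C, s) = 910
u(m) = (156 + m)/(2*m) (u(m) = (156 + m)/((2*m)) = (156 + m)*(1/(2*m)) = (156 + m)/(2*m))
u(-281)/H(359, 714) = ((½)*(156 - 281)/(-281))/910 = ((½)*(-1/281)*(-125))*(1/910) = (125/562)*(1/910) = 25/102284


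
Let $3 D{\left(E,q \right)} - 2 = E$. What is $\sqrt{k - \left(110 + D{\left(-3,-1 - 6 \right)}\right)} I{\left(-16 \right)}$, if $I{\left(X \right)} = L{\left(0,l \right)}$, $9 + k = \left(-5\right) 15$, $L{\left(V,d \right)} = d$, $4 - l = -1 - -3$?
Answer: $\frac{2 i \sqrt{1743}}{3} \approx 27.833 i$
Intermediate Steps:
$l = 2$ ($l = 4 - \left(-1 - -3\right) = 4 - \left(-1 + 3\right) = 4 - 2 = 2$)
$D{\left(E,q \right)} = \frac{2}{3} + \frac{E}{3}$
$k = -84$ ($k = -9 - 75 = -84$)
$I{\left(X \right)} = 2$
$\sqrt{k - \left(110 + D{\left(-3,-1 - 6 \right)}\right)} I{\left(-16 \right)} = \sqrt{-84 - \left(\frac{332}{3} - 1\right)} 2 = \sqrt{-84 - \frac{329}{3}} \cdot 2 = \sqrt{- \frac{581}{3}} \cdot 2 = \frac{i \sqrt{1743}}{3} \cdot 2 = \frac{2 i \sqrt{1743}}{3}$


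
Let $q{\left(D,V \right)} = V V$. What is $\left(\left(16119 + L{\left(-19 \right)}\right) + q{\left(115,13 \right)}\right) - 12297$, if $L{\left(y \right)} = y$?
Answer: $3972$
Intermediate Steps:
$q{\left(D,V \right)} = V^{2}$
$\left(\left(16119 + L{\left(-19 \right)}\right) + q{\left(115,13 \right)}\right) - 12297 = \left(\left(16119 - 19\right) + 13^{2}\right) - 12297 = \left(16100 + 169\right) - 12297 = 16269 - 12297 = 3972$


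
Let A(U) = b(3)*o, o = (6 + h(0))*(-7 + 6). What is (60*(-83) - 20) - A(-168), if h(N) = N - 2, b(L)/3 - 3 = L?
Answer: -4928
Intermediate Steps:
b(L) = 9 + 3*L
h(N) = -2 + N
o = -4 (o = (6 + (-2 + 0))*(-7 + 6) = (6 - 2)*(-1) = 4*(-1) = -4)
A(U) = -72 (A(U) = (9 + 3*3)*(-4) = (9 + 9)*(-4) = 18*(-4) = -72)
(60*(-83) - 20) - A(-168) = (60*(-83) - 20) - 1*(-72) = (-4980 - 20) + 72 = -5000 + 72 = -4928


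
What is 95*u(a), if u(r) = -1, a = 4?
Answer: -95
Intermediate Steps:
95*u(a) = 95*(-1) = -95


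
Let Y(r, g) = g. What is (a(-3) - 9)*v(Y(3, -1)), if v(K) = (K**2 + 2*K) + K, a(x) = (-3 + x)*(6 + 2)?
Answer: 114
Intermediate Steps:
a(x) = -24 + 8*x (a(x) = (-3 + x)*8 = -24 + 8*x)
v(K) = K**2 + 3*K
(a(-3) - 9)*v(Y(3, -1)) = ((-24 + 8*(-3)) - 9)*(-(3 - 1)) = ((-24 - 24) - 9)*(-1*2) = (-48 - 9)*(-2) = -57*(-2) = 114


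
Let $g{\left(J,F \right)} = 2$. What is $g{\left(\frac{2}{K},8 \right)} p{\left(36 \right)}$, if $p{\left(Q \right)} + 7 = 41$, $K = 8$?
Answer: $68$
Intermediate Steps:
$p{\left(Q \right)} = 34$ ($p{\left(Q \right)} = -7 + 41 = 34$)
$g{\left(\frac{2}{K},8 \right)} p{\left(36 \right)} = 2 \cdot 34 = 68$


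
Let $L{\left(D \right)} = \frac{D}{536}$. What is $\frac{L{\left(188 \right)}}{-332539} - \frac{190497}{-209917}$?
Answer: $\frac{8488579506223}{9353948961242} \approx 0.90749$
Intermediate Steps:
$L{\left(D \right)} = \frac{D}{536}$ ($L{\left(D \right)} = D \frac{1}{536} = \frac{D}{536}$)
$\frac{L{\left(188 \right)}}{-332539} - \frac{190497}{-209917} = \frac{\frac{1}{536} \cdot 188}{-332539} - \frac{190497}{-209917} = \frac{47}{134} \left(- \frac{1}{332539}\right) - - \frac{190497}{209917} = - \frac{47}{44560226} + \frac{190497}{209917} = \frac{8488579506223}{9353948961242}$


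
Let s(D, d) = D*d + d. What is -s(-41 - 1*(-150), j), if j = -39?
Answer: 4290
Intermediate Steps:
s(D, d) = d + D*d
-s(-41 - 1*(-150), j) = -(-39)*(1 + (-41 - 1*(-150))) = -(-39)*(1 + (-41 + 150)) = -(-39)*(1 + 109) = -(-39)*110 = -1*(-4290) = 4290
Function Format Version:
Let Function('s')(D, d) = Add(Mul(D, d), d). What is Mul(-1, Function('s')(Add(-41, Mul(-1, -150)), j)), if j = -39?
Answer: 4290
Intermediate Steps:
Function('s')(D, d) = Add(d, Mul(D, d))
Mul(-1, Function('s')(Add(-41, Mul(-1, -150)), j)) = Mul(-1, Mul(-39, Add(1, Add(-41, Mul(-1, -150))))) = Mul(-1, Mul(-39, Add(1, Add(-41, 150)))) = Mul(-1, Mul(-39, Add(1, 109))) = Mul(-1, Mul(-39, 110)) = Mul(-1, -4290) = 4290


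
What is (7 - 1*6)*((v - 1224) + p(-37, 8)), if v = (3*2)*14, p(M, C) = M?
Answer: -1177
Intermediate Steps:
v = 84 (v = 6*14 = 84)
(7 - 1*6)*((v - 1224) + p(-37, 8)) = (7 - 1*6)*((84 - 1224) - 37) = (7 - 6)*(-1140 - 37) = 1*(-1177) = -1177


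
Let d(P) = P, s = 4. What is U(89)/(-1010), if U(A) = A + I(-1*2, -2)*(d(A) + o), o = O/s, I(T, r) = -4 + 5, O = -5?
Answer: -7/40 ≈ -0.17500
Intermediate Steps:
I(T, r) = 1
o = -5/4 ≈ -1.2500
U(A) = -5/4 + 2*A (U(A) = A + 1*(A - 5/4) = A + 1*(-5/4 + A) = A + (-5/4 + A) = -5/4 + 2*A)
U(89)/(-1010) = (-5/4 + 2*89)/(-1010) = (-5/4 + 178)*(-1/1010) = (707/4)*(-1/1010) = -7/40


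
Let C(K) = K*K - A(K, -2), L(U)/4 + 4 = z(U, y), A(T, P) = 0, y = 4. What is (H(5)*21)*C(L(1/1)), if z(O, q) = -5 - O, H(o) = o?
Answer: 168000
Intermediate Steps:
L(U) = -36 - 4*U (L(U) = -16 + 4*(-5 - U) = -16 + (-20 - 4*U) = -36 - 4*U)
C(K) = K² (C(K) = K*K - 1*0 = K² + 0 = K²)
(H(5)*21)*C(L(1/1)) = (5*21)*(-36 - 4/1)² = 105*(-36 - 4)² = 105*(-40)² = 105*1600 = 168000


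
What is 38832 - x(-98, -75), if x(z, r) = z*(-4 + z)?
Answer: 28836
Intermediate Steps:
38832 - x(-98, -75) = 38832 - (-98)*(-4 - 98) = 38832 - (-98)*(-102) = 38832 - 1*9996 = 38832 - 9996 = 28836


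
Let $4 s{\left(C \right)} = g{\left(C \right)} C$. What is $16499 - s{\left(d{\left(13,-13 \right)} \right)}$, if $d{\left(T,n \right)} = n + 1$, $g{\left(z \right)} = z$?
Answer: $16463$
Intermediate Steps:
$d{\left(T,n \right)} = 1 + n$
$s{\left(C \right)} = \frac{C^{2}}{4}$ ($s{\left(C \right)} = \frac{C C}{4} = \frac{C^{2}}{4}$)
$16499 - s{\left(d{\left(13,-13 \right)} \right)} = 16499 - \frac{\left(1 - 13\right)^{2}}{4} = 16499 - \frac{\left(-12\right)^{2}}{4} = 16499 - \frac{1}{4} \cdot 144 = 16499 - 36 = 16463$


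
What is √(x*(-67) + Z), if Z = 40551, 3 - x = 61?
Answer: √44437 ≈ 210.80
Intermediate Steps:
x = -58 (x = 3 - 1*61 = 3 - 61 = -58)
√(x*(-67) + Z) = √(-58*(-67) + 40551) = √(3886 + 40551) = √44437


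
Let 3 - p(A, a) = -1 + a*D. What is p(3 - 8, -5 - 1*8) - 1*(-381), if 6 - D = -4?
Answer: 515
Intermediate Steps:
D = 10 (D = 6 - 1*(-4) = 6 + 4 = 10)
p(A, a) = 4 - 10*a (p(A, a) = 3 - (-1 + a*10) = 3 - (-1 + 10*a) = 3 + (1 - 10*a) = 4 - 10*a)
p(3 - 8, -5 - 1*8) - 1*(-381) = (4 - 10*(-5 - 1*8)) - 1*(-381) = (4 - 10*(-5 - 8)) + 381 = (4 - 10*(-13)) + 381 = (4 + 130) + 381 = 134 + 381 = 515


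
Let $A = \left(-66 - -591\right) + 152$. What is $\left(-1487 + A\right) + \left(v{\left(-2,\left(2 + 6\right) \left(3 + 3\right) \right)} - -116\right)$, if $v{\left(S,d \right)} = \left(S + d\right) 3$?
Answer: $-556$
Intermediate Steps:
$v{\left(S,d \right)} = 3 S + 3 d$
$A = 677$ ($A = \left(-66 + 591\right) + 152 = 525 + 152 = 677$)
$\left(-1487 + A\right) + \left(v{\left(-2,\left(2 + 6\right) \left(3 + 3\right) \right)} - -116\right) = \left(-1487 + 677\right) - \left(-110 - 3 \left(2 + 6\right) \left(3 + 3\right)\right) = -810 - \left(-110 - 24 \cdot 6\right) = -810 + \left(\left(-6 + 3 \cdot 48\right) + 116\right) = -810 + \left(\left(-6 + 144\right) + 116\right) = -810 + \left(138 + 116\right) = -810 + 254 = -556$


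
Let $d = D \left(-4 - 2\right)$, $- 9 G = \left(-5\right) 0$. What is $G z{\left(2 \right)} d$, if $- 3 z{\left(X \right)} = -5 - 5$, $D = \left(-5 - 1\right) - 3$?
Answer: $0$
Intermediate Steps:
$D = -9$ ($D = -6 - 3 = -9$)
$G = 0$ ($G = - \frac{\left(-5\right) 0}{9} = \left(- \frac{1}{9}\right) 0 = 0$)
$z{\left(X \right)} = \frac{10}{3}$ ($z{\left(X \right)} = - \frac{-5 - 5}{3} = \left(- \frac{1}{3}\right) \left(-10\right) = \frac{10}{3}$)
$d = 54$ ($d = - 9 \left(-4 - 2\right) = \left(-9\right) \left(-6\right) = 54$)
$G z{\left(2 \right)} d = 0 \cdot \frac{10}{3} \cdot 54 = 0 \cdot 54 = 0$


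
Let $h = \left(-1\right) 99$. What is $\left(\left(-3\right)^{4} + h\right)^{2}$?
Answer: $324$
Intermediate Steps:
$h = -99$
$\left(\left(-3\right)^{4} + h\right)^{2} = \left(\left(-3\right)^{4} - 99\right)^{2} = \left(81 - 99\right)^{2} = \left(-18\right)^{2} = 324$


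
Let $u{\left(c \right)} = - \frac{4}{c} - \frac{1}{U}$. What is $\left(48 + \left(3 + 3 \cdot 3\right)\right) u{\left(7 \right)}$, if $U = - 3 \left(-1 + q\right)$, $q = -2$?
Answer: $- \frac{860}{21} \approx -40.952$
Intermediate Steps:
$U = 9$ ($U = - 3 \left(-1 - 2\right) = \left(-3\right) \left(-3\right) = 9$)
$u{\left(c \right)} = - \frac{1}{9} - \frac{4}{c}$ ($u{\left(c \right)} = - \frac{4}{c} - \frac{1}{9} = - \frac{1}{9} - \frac{4}{c}$)
$\left(48 + \left(3 + 3 \cdot 3\right)\right) u{\left(7 \right)} = \left(48 + \left(3 + 3 \cdot 3\right)\right) \frac{-36 - 7}{9 \cdot 7} = \left(48 + \left(3 + 9\right)\right) \frac{1}{9} \cdot \frac{1}{7} \left(-36 - 7\right) = \left(48 + 12\right) \frac{1}{9} \cdot \frac{1}{7} \left(-43\right) = 60 \left(- \frac{43}{63}\right) = - \frac{860}{21}$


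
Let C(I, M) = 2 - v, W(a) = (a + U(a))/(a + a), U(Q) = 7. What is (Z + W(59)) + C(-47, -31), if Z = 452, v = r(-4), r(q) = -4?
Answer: 27055/59 ≈ 458.56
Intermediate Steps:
v = -4
W(a) = (7 + a)/(2*a) (W(a) = (a + 7)/(a + a) = (7 + a)/((2*a)) = (7 + a)*(1/(2*a)) = (7 + a)/(2*a))
C(I, M) = 6 (C(I, M) = 2 - 1*(-4) = 2 + 4 = 6)
(Z + W(59)) + C(-47, -31) = (452 + (½)*(7 + 59)/59) + 6 = (452 + (½)*(1/59)*66) + 6 = (452 + 33/59) + 6 = 26701/59 + 6 = 27055/59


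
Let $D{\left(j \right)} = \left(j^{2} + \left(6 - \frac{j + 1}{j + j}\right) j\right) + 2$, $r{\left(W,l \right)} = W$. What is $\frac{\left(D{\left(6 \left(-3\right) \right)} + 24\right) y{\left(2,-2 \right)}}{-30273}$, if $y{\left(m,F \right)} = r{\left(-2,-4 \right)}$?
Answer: $\frac{167}{10091} \approx 0.016549$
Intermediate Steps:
$y{\left(m,F \right)} = -2$
$D{\left(j \right)} = 2 + j^{2} + j \left(6 - \frac{1 + j}{2 j}\right)$ ($D{\left(j \right)} = \left(j^{2} + \left(6 - \frac{1 + j}{2 j}\right) j\right) + 2 = \left(j^{2} + j \left(6 - \frac{1 + j}{2 j}\right)\right) + 2 = 2 + j^{2} + j \left(6 - \frac{1 + j}{2 j}\right)$)
$\frac{\left(D{\left(6 \left(-3\right) \right)} + 24\right) y{\left(2,-2 \right)}}{-30273} = \frac{\left(\left(\frac{3}{2} + \left(6 \left(-3\right)\right)^{2} + \frac{11 \cdot 6 \left(-3\right)}{2}\right) + 24\right) \left(-2\right)}{-30273} = \left(\left(\frac{3}{2} + \left(-18\right)^{2} + \frac{11}{2} \left(-18\right)\right) + 24\right) \left(-2\right) \left(- \frac{1}{30273}\right) = \left(\left(\frac{3}{2} + 324 - 99\right) + 24\right) \left(-2\right) \left(- \frac{1}{30273}\right) = \left(\frac{453}{2} + 24\right) \left(-2\right) \left(- \frac{1}{30273}\right) = \frac{501}{2} \left(-2\right) \left(- \frac{1}{30273}\right) = \left(-501\right) \left(- \frac{1}{30273}\right) = \frac{167}{10091}$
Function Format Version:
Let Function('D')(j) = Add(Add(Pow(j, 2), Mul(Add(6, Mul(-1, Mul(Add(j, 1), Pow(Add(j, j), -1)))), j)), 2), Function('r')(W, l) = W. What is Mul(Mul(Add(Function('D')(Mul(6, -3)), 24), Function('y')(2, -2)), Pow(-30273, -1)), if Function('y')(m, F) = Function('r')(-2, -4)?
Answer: Rational(167, 10091) ≈ 0.016549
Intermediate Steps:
Function('y')(m, F) = -2
Function('D')(j) = Add(2, Pow(j, 2), Mul(j, Add(6, Mul(Rational(-1, 2), Pow(j, -1), Add(1, j))))) (Function('D')(j) = Add(Add(Pow(j, 2), Mul(Add(6, Mul(-1, Mul(Add(1, j), Pow(Mul(2, j), -1)))), j)), 2) = Add(Add(Pow(j, 2), Mul(Add(6, Mul(-1, Mul(Add(1, j), Mul(Rational(1, 2), Pow(j, -1))))), j)), 2) = Add(Add(Pow(j, 2), Mul(Add(6, Mul(-1, Mul(Rational(1, 2), Pow(j, -1), Add(1, j)))), j)), 2) = Add(Add(Pow(j, 2), Mul(Add(6, Mul(Rational(-1, 2), Pow(j, -1), Add(1, j))), j)), 2) = Add(Add(Pow(j, 2), Mul(j, Add(6, Mul(Rational(-1, 2), Pow(j, -1), Add(1, j))))), 2) = Add(2, Pow(j, 2), Mul(j, Add(6, Mul(Rational(-1, 2), Pow(j, -1), Add(1, j))))))
Mul(Mul(Add(Function('D')(Mul(6, -3)), 24), Function('y')(2, -2)), Pow(-30273, -1)) = Mul(Mul(Add(Add(Rational(3, 2), Pow(Mul(6, -3), 2), Mul(Rational(11, 2), Mul(6, -3))), 24), -2), Pow(-30273, -1)) = Mul(Mul(Add(Add(Rational(3, 2), Pow(-18, 2), Mul(Rational(11, 2), -18)), 24), -2), Rational(-1, 30273)) = Mul(Mul(Add(Add(Rational(3, 2), 324, -99), 24), -2), Rational(-1, 30273)) = Mul(Mul(Add(Rational(453, 2), 24), -2), Rational(-1, 30273)) = Mul(Mul(Rational(501, 2), -2), Rational(-1, 30273)) = Mul(-501, Rational(-1, 30273)) = Rational(167, 10091)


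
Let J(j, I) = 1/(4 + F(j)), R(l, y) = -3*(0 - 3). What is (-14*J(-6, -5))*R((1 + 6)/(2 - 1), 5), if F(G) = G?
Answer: 63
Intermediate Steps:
R(l, y) = 9 (R(l, y) = -3*(-3) = 9)
J(j, I) = 1/(4 + j)
(-14*J(-6, -5))*R((1 + 6)/(2 - 1), 5) = -14/(4 - 6)*9 = -14/(-2)*9 = -14*(-1/2)*9 = 7*9 = 63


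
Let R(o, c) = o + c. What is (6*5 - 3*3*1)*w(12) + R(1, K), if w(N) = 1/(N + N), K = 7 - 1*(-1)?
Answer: 79/8 ≈ 9.8750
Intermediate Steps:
K = 8 (K = 7 + 1 = 8)
w(N) = 1/(2*N)
R(o, c) = c + o
(6*5 - 3*3*1)*w(12) + R(1, K) = (6*5 - 3*3*1)*((1/2)/12) + (8 + 1) = (30 - 9*1)*((1/2)*(1/12)) + 9 = (30 - 9)*(1/24) + 9 = 21*(1/24) + 9 = 7/8 + 9 = 79/8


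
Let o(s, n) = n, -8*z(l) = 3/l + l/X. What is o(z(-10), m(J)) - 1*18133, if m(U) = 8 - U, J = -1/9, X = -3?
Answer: -163124/9 ≈ -18125.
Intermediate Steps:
J = -1/9 (J = -1*1/9 = -1/9 ≈ -0.11111)
z(l) = -3/(8*l) + l/24 (z(l) = -(3/l + l/(-3))/8 = -(3/l + l*(-1/3))/8 = -(3/l - l/3)/8 = -3/(8*l) + l/24)
o(z(-10), m(J)) - 1*18133 = (8 - 1*(-1/9)) - 1*18133 = (8 + 1/9) - 18133 = 73/9 - 18133 = -163124/9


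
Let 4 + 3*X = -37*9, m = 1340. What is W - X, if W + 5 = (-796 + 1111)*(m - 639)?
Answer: 662767/3 ≈ 2.2092e+5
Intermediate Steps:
X = -337/3 (X = -4/3 + (-37*9)/3 = -4/3 + (⅓)*(-333) = -4/3 - 111 = -337/3 ≈ -112.33)
W = 220810 (W = -5 + (-796 + 1111)*(1340 - 639) = -5 + 315*701 = -5 + 220815 = 220810)
W - X = 220810 - 1*(-337/3) = 220810 + 337/3 = 662767/3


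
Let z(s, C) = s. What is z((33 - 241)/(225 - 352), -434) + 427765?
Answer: 54326363/127 ≈ 4.2777e+5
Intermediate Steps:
z((33 - 241)/(225 - 352), -434) + 427765 = (33 - 241)/(225 - 352) + 427765 = -208/(-127) + 427765 = -208*(-1/127) + 427765 = 208/127 + 427765 = 54326363/127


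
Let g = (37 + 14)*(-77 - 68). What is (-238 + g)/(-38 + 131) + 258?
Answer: 16361/93 ≈ 175.92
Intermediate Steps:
g = -7395 (g = 51*(-145) = -7395)
(-238 + g)/(-38 + 131) + 258 = (-238 - 7395)/(-38 + 131) + 258 = -7633/93 + 258 = 16361/93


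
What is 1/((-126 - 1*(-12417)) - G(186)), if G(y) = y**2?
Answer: -1/22305 ≈ -4.4833e-5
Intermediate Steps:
1/((-126 - 1*(-12417)) - G(186)) = 1/((-126 - 1*(-12417)) - 1*186**2) = 1/((-126 + 12417) - 1*34596) = 1/(12291 - 34596) = 1/(-22305) = -1/22305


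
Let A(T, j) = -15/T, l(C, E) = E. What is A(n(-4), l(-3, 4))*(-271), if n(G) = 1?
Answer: 4065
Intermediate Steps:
A(n(-4), l(-3, 4))*(-271) = -15/1*(-271) = -15*1*(-271) = -15*(-271) = 4065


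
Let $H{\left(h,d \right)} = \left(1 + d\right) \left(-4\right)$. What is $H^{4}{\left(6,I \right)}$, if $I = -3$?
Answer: $4096$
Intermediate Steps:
$H{\left(h,d \right)} = -4 - 4 d$
$H^{4}{\left(6,I \right)} = \left(-4 - -12\right)^{4} = \left(-4 + 12\right)^{4} = 8^{4} = 4096$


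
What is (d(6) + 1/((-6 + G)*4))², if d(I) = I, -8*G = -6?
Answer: 15625/441 ≈ 35.431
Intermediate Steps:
G = ¾ (G = -⅛*(-6) = ¾ ≈ 0.75000)
(d(6) + 1/((-6 + G)*4))² = (6 + 1/((-6 + ¾)*4))² = (6 + 1/(-21/4*4))² = (6 + 1/(-21))² = (6 - 1/21)² = (125/21)² = 15625/441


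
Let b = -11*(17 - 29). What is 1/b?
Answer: 1/132 ≈ 0.0075758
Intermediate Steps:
b = 132 (b = -11*(-12) = 132)
1/b = 1/132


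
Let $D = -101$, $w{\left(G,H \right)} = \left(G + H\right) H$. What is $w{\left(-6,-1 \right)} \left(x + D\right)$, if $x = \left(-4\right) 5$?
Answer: $-847$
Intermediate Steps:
$w{\left(G,H \right)} = H \left(G + H\right)$
$x = -20$
$w{\left(-6,-1 \right)} \left(x + D\right) = - (-6 - 1) \left(-20 - 101\right) = \left(-1\right) \left(-7\right) \left(-121\right) = 7 \left(-121\right) = -847$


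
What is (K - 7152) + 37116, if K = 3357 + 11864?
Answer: 45185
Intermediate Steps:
K = 15221
(K - 7152) + 37116 = (15221 - 7152) + 37116 = 8069 + 37116 = 45185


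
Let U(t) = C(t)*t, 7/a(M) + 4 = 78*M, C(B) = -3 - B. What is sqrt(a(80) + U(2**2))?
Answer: I*sqrt(272202959)/3118 ≈ 5.2914*I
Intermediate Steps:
a(M) = 7/(-4 + 78*M)
U(t) = t*(-3 - t) (U(t) = (-3 - t)*t = t*(-3 - t))
sqrt(a(80) + U(2**2)) = sqrt(7/(2*(-2 + 39*80)) - 1*2**2*(3 + 2**2)) = sqrt(7/(2*(-2 + 3120)) - 1*4*(3 + 4)) = sqrt((7/2)/3118 - 1*4*7) = sqrt((7/2)*(1/3118) - 28) = sqrt(7/6236 - 28) = sqrt(-174601/6236) = I*sqrt(272202959)/3118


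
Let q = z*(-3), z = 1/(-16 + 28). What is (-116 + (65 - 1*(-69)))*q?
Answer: -9/2 ≈ -4.5000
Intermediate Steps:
z = 1/12 ≈ 0.083333
q = -¼ (q = (1/12)*(-3) = -¼ ≈ -0.25000)
(-116 + (65 - 1*(-69)))*q = (-116 + (65 - 1*(-69)))*(-¼) = (-116 + (65 + 69))*(-¼) = (-116 + 134)*(-¼) = 18*(-¼) = -9/2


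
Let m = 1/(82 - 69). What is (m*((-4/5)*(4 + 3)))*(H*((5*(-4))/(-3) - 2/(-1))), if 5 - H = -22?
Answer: -504/5 ≈ -100.80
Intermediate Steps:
H = 27 (H = 5 - 1*(-22) = 5 + 22 = 27)
m = 1/13 ≈ 0.076923
(m*((-4/5)*(4 + 3)))*(H*((5*(-4))/(-3) - 2/(-1))) = (((-4/5)*(4 + 3))/13)*(27*((5*(-4))/(-3) - 2/(-1))) = ((-4*⅕*7)/13)*(27*(-20*(-⅓) - 2*(-1))) = ((-⅘*7)/13)*(27*(20/3 + 2)) = ((1/13)*(-28/5))*(27*(26/3)) = -28/65*234 = -504/5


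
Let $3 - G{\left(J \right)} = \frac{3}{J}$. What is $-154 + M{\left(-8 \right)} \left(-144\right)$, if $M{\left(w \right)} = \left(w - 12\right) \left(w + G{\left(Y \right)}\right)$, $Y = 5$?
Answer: $-16282$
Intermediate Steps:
$G{\left(J \right)} = 3 - \frac{3}{J}$
$M{\left(w \right)} = \left(-12 + w\right) \left(\frac{12}{5} + w\right)$ ($M{\left(w \right)} = \left(w - 12\right) \left(w + \left(3 - \frac{3}{5}\right)\right) = \left(-12 + w\right) \left(w + \left(3 - \frac{3}{5}\right)\right) = \left(-12 + w\right) \left(w + \frac{12}{5}\right) = \left(-12 + w\right) \left(\frac{12}{5} + w\right)$)
$-154 + M{\left(-8 \right)} \left(-144\right) = -154 + \left(- \frac{144}{5} + \left(-8\right)^{2} - - \frac{384}{5}\right) \left(-144\right) = -154 + \left(- \frac{144}{5} + 64 + \frac{384}{5}\right) \left(-144\right) = -154 + 112 \left(-144\right) = -154 - 16128 = -16282$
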